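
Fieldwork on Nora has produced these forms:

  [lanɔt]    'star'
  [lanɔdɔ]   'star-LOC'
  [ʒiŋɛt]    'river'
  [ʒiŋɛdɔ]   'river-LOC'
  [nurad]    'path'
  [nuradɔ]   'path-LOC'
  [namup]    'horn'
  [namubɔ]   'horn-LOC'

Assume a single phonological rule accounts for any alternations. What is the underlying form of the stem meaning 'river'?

'river' shows [t] ~ [d] at the end of the stem ([ʒiŋɛt] vs [ʒiŋɛdɔ]).
Compare 'path', with invariant [d] in [nurad] and [nuradɔ]: an analysis with underlying /d/ and a rule producing [t] in isolation would wrongly predict alternation here too.
The underlying segment must be /t/; voiceless stops become voiced between vowels, yielding [d] there.

/ʒiŋɛt/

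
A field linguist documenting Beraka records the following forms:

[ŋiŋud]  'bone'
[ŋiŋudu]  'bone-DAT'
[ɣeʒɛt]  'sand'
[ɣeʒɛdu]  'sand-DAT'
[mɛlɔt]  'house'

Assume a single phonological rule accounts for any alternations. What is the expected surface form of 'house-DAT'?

[mɛlɔdu]

In [ɣeʒɛt] and [ɣeʒɛdu] the final segment of 'sand' alternates: [t] ~ [d].
Compare 'bone', with invariant [d] in [ŋiŋud] and [ŋiŋudu]: an analysis with underlying /d/ and a rule producing [t] in isolation would wrongly predict alternation here too.
So /t/ is underlying, and a rule of intervocalic voicing — voiceless stops become voiced between vowels — gives [d].
From [mɛlɔt] the stem 'house' is /mɛlɔt/; between vowels this yields [mɛlɔdu].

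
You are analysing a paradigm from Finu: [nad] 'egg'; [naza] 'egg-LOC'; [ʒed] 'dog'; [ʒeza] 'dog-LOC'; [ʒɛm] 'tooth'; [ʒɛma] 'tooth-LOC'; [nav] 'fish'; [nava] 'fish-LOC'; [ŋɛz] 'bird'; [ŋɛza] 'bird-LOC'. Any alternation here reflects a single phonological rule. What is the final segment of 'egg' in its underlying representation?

'egg' shows [d] ~ [z] at the end of the stem ([nad] vs [naza]).
If /z/ were underlying and a rule turned it into [d] in isolation, 'bird' would also alternate; but it has [z] in both [ŋɛz] and [ŋɛza].
Therefore /d/ is basic and [z] is derived by intervocalic spirantization (voiced stops become fricatives between vowels).

/d/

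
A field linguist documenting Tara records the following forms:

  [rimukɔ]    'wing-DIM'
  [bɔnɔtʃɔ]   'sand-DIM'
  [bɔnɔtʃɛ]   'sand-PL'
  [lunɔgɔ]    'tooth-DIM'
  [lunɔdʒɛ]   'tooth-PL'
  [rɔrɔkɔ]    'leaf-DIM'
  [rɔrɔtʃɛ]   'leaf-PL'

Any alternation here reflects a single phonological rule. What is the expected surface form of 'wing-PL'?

[rimutʃɛ]

The root 'leaf' surfaces as [rɔrɔkɔ] and [rɔrɔtʃɛ], with a stem-final [k] ~ [tʃ] alternation.
Compare 'sand', with invariant [tʃ] in [bɔnɔtʃɔ] and [bɔnɔtʃɛ]: an analysis with underlying /tʃ/ and a rule producing [k] before the DIM suffix would wrongly predict alternation here too.
So /k/ is underlying, and a rule of palatalization before a front vowel — /k/ and /g/ become palato-alveolar [tʃ] and [dʒ] before a front vowel — gives [tʃ].
From [rimukɔ] the stem 'wing' is /rimuk/; before a front vowel this yields [rimutʃɛ].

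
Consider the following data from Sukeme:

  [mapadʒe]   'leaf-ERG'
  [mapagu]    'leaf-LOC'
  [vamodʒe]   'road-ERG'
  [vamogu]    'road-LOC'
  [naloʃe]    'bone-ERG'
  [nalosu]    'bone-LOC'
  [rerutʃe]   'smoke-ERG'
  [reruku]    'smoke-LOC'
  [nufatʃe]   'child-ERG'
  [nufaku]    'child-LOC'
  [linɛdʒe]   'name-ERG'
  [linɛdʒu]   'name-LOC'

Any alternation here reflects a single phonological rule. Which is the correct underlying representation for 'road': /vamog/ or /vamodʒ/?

In [vamodʒe] and [vamogu] the final segment of 'road' alternates: [dʒ] ~ [g].
If /dʒ/ were underlying and a rule turned it into [g] before the LOC suffix, 'name' would also alternate; but it has [dʒ] in both [linɛdʒe] and [linɛdʒu].
Therefore /g/ is basic and [dʒ] is derived by palatalization before a front vowel (/k/, /g/ and /s/ become palato-alveolar [tʃ], [dʒ] and [ʃ] before a front vowel).

/vamog/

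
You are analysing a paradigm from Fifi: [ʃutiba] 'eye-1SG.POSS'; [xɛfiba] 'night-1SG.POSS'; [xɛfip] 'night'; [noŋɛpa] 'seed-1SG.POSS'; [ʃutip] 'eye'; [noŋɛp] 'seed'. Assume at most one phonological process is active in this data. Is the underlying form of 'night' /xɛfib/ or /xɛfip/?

'night' shows [b] ~ [p] at the end of the stem ([xɛfiba] vs [xɛfip]).
If /p/ were underlying and a rule turned it into [b] before the 1SG.POSS suffix, 'seed' would also alternate; but it has [p] in both [noŋɛpa] and [noŋɛp].
Therefore /b/ is basic and [p] is derived by word-final obstruent devoicing (voiced obstruents become voiceless word-finally).

/xɛfib/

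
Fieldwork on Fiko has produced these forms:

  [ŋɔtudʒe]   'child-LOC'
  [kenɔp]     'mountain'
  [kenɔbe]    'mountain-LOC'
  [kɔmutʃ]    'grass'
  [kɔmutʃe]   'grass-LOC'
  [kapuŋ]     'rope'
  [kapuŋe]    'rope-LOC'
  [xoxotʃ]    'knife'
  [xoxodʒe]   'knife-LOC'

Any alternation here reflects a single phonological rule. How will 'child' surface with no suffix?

[ŋɔtutʃ]

The stem for 'knife' ends in [tʃ] in [xoxotʃ] but [dʒ] in [xoxodʒe].
But 'grass' keeps [tʃ] in both environments ([kɔmutʃ], [kɔmutʃe]), so there is no rule changing /tʃ/ to [dʒ] before the LOC suffix.
The alternation reflects word-final obstruent devoicing: voiced obstruents become voiceless word-finally. /dʒ/ is underlying.
The one attested form of 'child', [ŋɔtudʒe], shows underlying /ŋɔtudʒ/. Applying the same rule word-finally gives [ŋɔtutʃ].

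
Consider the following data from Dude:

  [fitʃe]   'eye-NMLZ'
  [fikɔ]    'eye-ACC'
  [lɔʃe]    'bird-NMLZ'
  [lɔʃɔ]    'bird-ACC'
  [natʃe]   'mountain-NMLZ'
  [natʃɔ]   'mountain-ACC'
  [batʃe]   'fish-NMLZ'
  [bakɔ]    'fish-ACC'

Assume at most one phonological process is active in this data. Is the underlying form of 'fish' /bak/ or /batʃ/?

In [batʃe] and [bakɔ] the final segment of 'fish' alternates: [tʃ] ~ [k].
Compare 'mountain', with invariant [tʃ] in [natʃe] and [natʃɔ]: an analysis with underlying /tʃ/ and a rule producing [k] before the ACC suffix would wrongly predict alternation here too.
Therefore /k/ is basic and [tʃ] is derived by palatalization before a front vowel (/k/ becomes palato-alveolar [tʃ] before a front vowel).

/bak/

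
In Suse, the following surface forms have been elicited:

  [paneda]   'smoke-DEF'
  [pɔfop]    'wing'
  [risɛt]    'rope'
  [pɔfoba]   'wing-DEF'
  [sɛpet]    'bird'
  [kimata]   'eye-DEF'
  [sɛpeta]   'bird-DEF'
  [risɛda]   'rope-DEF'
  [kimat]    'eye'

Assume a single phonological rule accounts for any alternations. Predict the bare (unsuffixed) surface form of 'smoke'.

'rope' shows [t] ~ [d] at the end of the stem ([risɛt] vs [risɛda]).
But 'bird' keeps [t] in both environments ([sɛpet], [sɛpeta]), so there is no rule changing /t/ to [d] before the DEF suffix.
The underlying segment must be /d/; voiced obstruents become voiceless word-finally, yielding [t] there.
The one attested form of 'smoke', [paneda], shows underlying /paned/. Applying the same rule word-finally gives [panet].

[panet]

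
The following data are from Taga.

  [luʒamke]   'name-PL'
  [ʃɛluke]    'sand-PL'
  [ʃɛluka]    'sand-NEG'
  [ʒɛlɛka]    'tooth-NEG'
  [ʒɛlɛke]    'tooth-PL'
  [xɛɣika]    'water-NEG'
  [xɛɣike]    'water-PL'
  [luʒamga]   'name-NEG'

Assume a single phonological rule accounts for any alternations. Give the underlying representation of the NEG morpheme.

The NEG morpheme has two allomorphs, [-ga] and [-ka].
The PL suffix, which begins with [k], is invariant after every stem; so [k] is not altered by any rule here.
So the underlying form is /-ga/, and voiced stops become voiceless after a vowel.

/-ga/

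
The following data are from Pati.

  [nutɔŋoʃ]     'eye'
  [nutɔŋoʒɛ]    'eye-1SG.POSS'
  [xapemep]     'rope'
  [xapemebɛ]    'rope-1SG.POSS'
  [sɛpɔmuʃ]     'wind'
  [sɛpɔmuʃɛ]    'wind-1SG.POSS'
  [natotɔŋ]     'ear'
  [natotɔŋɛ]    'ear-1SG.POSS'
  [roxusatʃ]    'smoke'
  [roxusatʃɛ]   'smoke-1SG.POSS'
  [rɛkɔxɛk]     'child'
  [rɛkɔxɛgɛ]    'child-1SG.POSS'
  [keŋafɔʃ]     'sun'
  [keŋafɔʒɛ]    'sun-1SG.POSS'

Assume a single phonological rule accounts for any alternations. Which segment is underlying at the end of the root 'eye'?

/ʒ/

'eye' shows [ʃ] ~ [ʒ] at the end of the stem ([nutɔŋoʃ] vs [nutɔŋoʒɛ]).
Compare 'wind', with invariant [ʃ] in [sɛpɔmuʃ] and [sɛpɔmuʃɛ]: an analysis with underlying /ʃ/ and a rule producing [ʒ] before the 1SG.POSS suffix would wrongly predict alternation here too.
The underlying segment must be /ʒ/; voiced obstruents become voiceless word-finally, yielding [ʃ] there.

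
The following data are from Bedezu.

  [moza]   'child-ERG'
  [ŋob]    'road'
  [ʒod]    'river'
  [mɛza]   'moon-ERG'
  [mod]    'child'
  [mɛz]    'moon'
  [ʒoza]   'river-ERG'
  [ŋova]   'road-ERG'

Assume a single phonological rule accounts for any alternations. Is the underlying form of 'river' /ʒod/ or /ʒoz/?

/ʒod/

In [ʒoza] and [ʒod] the final segment of 'river' alternates: [z] ~ [d].
The stem 'moon' ([mɛza], [mɛz]) shows [z] unchanged in both environments, so [z] cannot be basic with [d] derived in isolation.
The underlying segment must be /d/; voiced stops become fricatives between vowels, yielding [z] there.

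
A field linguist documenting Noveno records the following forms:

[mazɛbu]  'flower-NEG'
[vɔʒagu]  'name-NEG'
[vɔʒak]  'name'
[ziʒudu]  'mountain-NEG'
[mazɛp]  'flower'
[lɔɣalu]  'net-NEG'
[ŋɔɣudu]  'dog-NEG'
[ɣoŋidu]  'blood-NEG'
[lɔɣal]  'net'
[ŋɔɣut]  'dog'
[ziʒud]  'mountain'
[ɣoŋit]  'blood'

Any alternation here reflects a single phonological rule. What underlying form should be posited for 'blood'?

'blood' shows [t] ~ [d] at the end of the stem ([ɣoŋit] vs [ɣoŋidu]).
But 'mountain' keeps [d] in both environments ([ziʒud], [ziʒudu]), so there is no rule changing /d/ to [t] in isolation.
The alternation reflects intervocalic voicing: voiceless stops become voiced between vowels. /t/ is underlying.
So 'blood' = /ɣoŋit/.

/ɣoŋit/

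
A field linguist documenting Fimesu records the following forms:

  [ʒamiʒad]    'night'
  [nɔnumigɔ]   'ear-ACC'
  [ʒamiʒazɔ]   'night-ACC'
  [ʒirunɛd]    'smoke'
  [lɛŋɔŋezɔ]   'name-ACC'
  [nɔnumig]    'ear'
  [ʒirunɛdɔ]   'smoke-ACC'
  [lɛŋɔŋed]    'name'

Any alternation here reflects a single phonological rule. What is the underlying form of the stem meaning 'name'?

'name' shows [d] ~ [z] at the end of the stem ([lɛŋɔŋed] vs [lɛŋɔŋezɔ]).
The stem 'smoke' ([ʒirunɛd], [ʒirunɛdɔ]) shows [d] unchanged in both environments, so [d] cannot be basic with [z] derived before the ACC suffix.
The underlying segment must be /z/; voiced fricatives become stops word-finally, yielding [d] there.
So 'name' = /lɛŋɔŋez/.

/lɛŋɔŋez/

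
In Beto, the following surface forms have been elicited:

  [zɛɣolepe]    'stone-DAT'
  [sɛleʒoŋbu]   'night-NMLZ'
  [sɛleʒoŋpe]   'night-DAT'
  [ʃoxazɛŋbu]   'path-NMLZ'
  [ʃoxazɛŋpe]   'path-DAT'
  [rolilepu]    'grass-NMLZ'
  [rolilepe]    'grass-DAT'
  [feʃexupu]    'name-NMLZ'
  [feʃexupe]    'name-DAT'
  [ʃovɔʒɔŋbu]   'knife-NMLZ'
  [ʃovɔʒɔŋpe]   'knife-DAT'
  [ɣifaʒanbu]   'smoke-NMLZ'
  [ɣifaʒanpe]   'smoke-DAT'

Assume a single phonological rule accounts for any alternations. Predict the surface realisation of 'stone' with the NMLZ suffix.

[zɛɣolepu]

The NMLZ suffix surfaces as [-bu] and [-pu], depending on the final segment of the stem.
By contrast the DAT suffix keeps its initial [p] throughout — that segment must be underlying.
The NMLZ suffix is therefore /-bu/ underlyingly, with post-vocalic devoicing: voiced stops become voiceless after a vowel.
After 'stone', which ends in a vowel, the suffix surfaces as [-pu], giving [zɛɣolepu].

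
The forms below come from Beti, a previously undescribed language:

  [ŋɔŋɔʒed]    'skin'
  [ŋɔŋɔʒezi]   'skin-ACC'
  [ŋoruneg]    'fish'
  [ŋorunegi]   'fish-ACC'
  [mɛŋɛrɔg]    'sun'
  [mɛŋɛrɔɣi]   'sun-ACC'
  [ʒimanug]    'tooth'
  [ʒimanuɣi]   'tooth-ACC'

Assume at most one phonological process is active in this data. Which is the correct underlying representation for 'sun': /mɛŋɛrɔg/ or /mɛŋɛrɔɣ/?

/mɛŋɛrɔɣ/

The stem for 'sun' ends in [g] in [mɛŋɛrɔg] but [ɣ] in [mɛŋɛrɔɣi].
Compare 'fish', with invariant [g] in [ŋoruneg] and [ŋorunegi]: an analysis with underlying /g/ and a rule producing [ɣ] before the ACC suffix would wrongly predict alternation here too.
The underlying segment must be /ɣ/; voiced fricatives become stops word-finally, yielding [g] there.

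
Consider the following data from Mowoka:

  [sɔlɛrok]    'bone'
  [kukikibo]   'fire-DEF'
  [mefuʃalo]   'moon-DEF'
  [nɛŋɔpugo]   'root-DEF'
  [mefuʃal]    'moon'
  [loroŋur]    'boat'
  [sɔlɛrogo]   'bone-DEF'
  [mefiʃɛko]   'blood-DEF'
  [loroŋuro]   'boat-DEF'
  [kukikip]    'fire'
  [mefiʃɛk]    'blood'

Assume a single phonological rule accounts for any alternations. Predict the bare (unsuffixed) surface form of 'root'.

[nɛŋɔpuk]

In [sɔlɛrok] and [sɔlɛrogo] the final segment of 'bone' alternates: [k] ~ [g].
If /k/ were underlying and a rule turned it into [g] before the DEF suffix, 'blood' would also alternate; but it has [k] in both [mefiʃɛk] and [mefiʃɛko].
The alternation reflects word-final obstruent devoicing: voiced obstruents become voiceless word-finally. /g/ is underlying.
The one attested form of 'root', [nɛŋɔpugo], shows underlying /nɛŋɔpug/. Applying the same rule word-finally gives [nɛŋɔpuk].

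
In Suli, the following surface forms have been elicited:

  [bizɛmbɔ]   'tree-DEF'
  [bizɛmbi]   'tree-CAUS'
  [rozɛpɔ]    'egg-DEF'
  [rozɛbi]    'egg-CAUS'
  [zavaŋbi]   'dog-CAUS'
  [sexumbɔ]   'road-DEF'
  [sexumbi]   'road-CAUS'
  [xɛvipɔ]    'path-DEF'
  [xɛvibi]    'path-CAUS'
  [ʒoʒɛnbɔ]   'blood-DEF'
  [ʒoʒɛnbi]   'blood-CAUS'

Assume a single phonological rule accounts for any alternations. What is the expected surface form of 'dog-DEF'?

The DEF suffix surfaces as [-bɔ] and [-pɔ], depending on the final segment of the stem.
By contrast the CAUS suffix keeps its initial [b] throughout — that segment must be underlying.
So the underlying form is /-pɔ/, and voiceless stops become voiced after a nasal.
After 'dog', which ends in a nasal, the suffix surfaces as [-bɔ], giving [zavaŋbɔ].

[zavaŋbɔ]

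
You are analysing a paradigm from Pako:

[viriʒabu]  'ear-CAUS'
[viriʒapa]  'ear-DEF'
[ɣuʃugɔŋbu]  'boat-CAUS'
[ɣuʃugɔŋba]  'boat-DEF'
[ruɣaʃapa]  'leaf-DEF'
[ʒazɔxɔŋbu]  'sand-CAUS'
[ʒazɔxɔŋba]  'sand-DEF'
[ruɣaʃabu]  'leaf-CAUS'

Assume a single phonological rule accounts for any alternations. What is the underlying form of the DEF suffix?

The DEF morpheme has two allomorphs, [-ba] and [-pa].
By contrast the CAUS suffix keeps its initial [b] throughout — that segment must be underlying.
The DEF suffix is therefore /-pa/ underlyingly, with post-nasal voicing: voiceless stops become voiced after a nasal.

/-pa/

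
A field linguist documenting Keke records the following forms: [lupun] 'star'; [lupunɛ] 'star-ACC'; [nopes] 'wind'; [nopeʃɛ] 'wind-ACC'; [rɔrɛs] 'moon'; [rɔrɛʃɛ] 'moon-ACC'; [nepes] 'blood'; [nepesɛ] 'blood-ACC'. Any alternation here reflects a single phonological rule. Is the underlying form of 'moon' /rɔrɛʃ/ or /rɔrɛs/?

/rɔrɛʃ/

The root 'moon' surfaces as [rɔrɛs] and [rɔrɛʃɛ], with a stem-final [s] ~ [ʃ] alternation.
The stem 'blood' ([nepes], [nepesɛ]) shows [s] unchanged in both environments, so [s] cannot be basic with [ʃ] derived before the ACC suffix.
Therefore /ʃ/ is basic and [s] is derived by depalatalization (palato-alveolar /ʃ/ becomes [s] when no front vowel follows).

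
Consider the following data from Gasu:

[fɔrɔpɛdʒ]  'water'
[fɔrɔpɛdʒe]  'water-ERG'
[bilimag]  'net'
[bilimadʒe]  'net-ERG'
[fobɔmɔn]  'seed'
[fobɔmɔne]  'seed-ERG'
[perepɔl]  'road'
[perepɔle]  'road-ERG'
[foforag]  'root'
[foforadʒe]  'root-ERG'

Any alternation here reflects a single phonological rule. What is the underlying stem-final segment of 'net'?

/g/

The stem for 'net' ends in [g] in [bilimag] but [dʒ] in [bilimadʒe].
If /dʒ/ were underlying and a rule turned it into [g] in isolation, 'water' would also alternate; but it has [dʒ] in both [fɔrɔpɛdʒ] and [fɔrɔpɛdʒe].
The underlying segment must be /g/; /g/ becomes palato-alveolar [dʒ] before a front vowel, yielding [dʒ] there.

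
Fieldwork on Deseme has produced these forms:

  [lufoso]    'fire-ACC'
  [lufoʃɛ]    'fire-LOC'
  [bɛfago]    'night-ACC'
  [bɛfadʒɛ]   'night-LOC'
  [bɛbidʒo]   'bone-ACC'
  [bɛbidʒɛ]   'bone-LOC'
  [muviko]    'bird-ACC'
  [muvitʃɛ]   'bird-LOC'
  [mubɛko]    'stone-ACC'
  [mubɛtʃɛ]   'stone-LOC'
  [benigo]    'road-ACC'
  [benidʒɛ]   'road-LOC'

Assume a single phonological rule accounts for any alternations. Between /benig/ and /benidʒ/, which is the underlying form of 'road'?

'road' shows [g] ~ [dʒ] at the end of the stem ([benigo] vs [benidʒɛ]).
If /dʒ/ were underlying and a rule turned it into [g] before the ACC suffix, 'bone' would also alternate; but it has [dʒ] in both [bɛbidʒo] and [bɛbidʒɛ].
So /g/ is underlying, and a rule of palatalization before a front vowel — /k/, /g/ and /s/ become palato-alveolar [tʃ], [dʒ] and [ʃ] before a front vowel — gives [dʒ].

/benig/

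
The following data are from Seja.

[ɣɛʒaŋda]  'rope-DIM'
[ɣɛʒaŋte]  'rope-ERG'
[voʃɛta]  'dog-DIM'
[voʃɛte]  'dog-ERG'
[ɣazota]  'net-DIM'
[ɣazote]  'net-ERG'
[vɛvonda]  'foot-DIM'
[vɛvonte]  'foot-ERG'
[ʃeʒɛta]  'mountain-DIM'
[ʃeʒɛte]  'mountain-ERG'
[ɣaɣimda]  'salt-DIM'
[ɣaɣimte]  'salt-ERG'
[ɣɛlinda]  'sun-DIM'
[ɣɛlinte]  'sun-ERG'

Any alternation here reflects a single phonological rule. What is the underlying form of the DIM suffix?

/-da/

The DIM suffix surfaces as [-da] and [-ta], depending on the final segment of the stem.
The ERG suffix, which begins with [t], is invariant after every stem; so [t] is not altered by any rule here.
So the underlying form is /-da/, and voiced stops become voiceless after a vowel.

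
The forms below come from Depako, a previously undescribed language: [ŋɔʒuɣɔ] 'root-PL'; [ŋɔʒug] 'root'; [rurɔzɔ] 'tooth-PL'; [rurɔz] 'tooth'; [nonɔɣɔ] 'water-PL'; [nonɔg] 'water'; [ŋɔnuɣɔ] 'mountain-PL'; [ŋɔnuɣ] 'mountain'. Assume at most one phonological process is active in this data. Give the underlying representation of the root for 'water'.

In [nonɔɣɔ] and [nonɔg] the final segment of 'water' alternates: [ɣ] ~ [g].
Compare 'mountain', with invariant [ɣ] in [ŋɔnuɣɔ] and [ŋɔnuɣ]: an analysis with underlying /ɣ/ and a rule producing [g] in isolation would wrongly predict alternation here too.
The alternation reflects intervocalic spirantization: voiced stops become fricatives between vowels. /g/ is underlying.

/nonɔg/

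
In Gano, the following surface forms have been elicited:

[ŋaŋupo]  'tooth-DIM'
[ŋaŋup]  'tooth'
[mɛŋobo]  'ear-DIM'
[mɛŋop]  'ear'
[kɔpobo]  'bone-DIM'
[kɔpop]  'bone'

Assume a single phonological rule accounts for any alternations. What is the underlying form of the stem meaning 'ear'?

'ear' shows [b] ~ [p] at the end of the stem ([mɛŋobo] vs [mɛŋop]).
The stem 'tooth' ([ŋaŋupo], [ŋaŋup]) shows [p] unchanged in both environments, so [p] cannot be basic with [b] derived before the DIM suffix.
The underlying segment must be /b/; voiced obstruents become voiceless word-finally, yielding [p] there.

/mɛŋob/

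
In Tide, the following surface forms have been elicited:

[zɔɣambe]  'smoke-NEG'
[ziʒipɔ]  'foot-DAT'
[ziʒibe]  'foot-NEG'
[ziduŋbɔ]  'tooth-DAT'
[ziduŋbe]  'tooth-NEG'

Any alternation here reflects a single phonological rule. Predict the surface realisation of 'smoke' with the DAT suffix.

[zɔɣambɔ]

The DAT morpheme has two allomorphs, [-bɔ] and [-pɔ].
The NEG suffix, which begins with [b], is invariant after every stem; so [b] is not altered by any rule here.
The DAT suffix is therefore /-pɔ/ underlyingly, with post-nasal voicing: voiceless stops become voiced after a nasal.
After 'smoke', which ends in a nasal, the suffix surfaces as [-bɔ], giving [zɔɣambɔ].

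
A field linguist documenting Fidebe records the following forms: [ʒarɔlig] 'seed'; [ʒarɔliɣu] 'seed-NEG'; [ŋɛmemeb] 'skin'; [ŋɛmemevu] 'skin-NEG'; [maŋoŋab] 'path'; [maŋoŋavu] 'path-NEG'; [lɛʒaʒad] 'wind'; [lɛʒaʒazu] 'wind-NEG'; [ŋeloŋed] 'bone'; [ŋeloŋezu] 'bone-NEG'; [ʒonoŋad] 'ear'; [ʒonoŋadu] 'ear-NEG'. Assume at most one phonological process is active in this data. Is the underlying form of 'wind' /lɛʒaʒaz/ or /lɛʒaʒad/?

The stem for 'wind' ends in [d] in [lɛʒaʒad] but [z] in [lɛʒaʒazu].
Compare 'ear', with invariant [d] in [ʒonoŋad] and [ʒonoŋadu]: an analysis with underlying /d/ and a rule producing [z] before the NEG suffix would wrongly predict alternation here too.
So /z/ is underlying, and a rule of word-final hardening — voiced fricatives become stops word-finally — gives [d].

/lɛʒaʒaz/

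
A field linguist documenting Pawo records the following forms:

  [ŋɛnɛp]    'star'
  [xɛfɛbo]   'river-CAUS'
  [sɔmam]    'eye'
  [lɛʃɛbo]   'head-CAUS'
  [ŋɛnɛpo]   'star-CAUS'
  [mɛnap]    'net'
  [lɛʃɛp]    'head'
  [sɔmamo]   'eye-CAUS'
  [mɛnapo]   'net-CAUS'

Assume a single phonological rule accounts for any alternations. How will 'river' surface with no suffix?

In [lɛʃɛbo] and [lɛʃɛp] the final segment of 'head' alternates: [b] ~ [p].
If /p/ were underlying and a rule turned it into [b] before the CAUS suffix, 'star' would also alternate; but it has [p] in both [ŋɛnɛpo] and [ŋɛnɛp].
The underlying segment must be /b/; voiced obstruents become voiceless word-finally, yielding [p] there.
The one attested form of 'river', [xɛfɛbo], shows underlying /xɛfɛb/. Applying the same rule word-finally gives [xɛfɛp].

[xɛfɛp]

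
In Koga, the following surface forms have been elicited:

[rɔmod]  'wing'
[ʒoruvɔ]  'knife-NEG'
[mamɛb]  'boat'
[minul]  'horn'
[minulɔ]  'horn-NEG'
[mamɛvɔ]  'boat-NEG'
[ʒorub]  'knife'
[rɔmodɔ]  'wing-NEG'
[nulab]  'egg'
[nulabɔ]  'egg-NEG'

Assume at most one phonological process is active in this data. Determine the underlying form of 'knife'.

/ʒoruv/

The root 'knife' surfaces as [ʒoruvɔ] and [ʒorub], with a stem-final [v] ~ [b] alternation.
If /b/ were underlying and a rule turned it into [v] before the NEG suffix, 'egg' would also alternate; but it has [b] in both [nulabɔ] and [nulab].
The underlying segment must be /v/; voiced fricatives become stops word-finally, yielding [b] there.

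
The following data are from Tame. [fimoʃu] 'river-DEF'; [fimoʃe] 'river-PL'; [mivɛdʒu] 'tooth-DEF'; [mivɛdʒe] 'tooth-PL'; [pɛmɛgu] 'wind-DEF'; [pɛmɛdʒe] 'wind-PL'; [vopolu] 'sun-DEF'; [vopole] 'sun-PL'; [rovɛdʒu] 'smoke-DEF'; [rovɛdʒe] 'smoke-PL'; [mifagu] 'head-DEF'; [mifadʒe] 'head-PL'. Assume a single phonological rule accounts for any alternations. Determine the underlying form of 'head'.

The root 'head' surfaces as [mifagu] and [mifadʒe], with a stem-final [g] ~ [dʒ] alternation.
The stem 'tooth' ([mivɛdʒu], [mivɛdʒe]) shows [dʒ] unchanged in both environments, so [dʒ] cannot be basic with [g] derived before the DEF suffix.
Therefore /g/ is basic and [dʒ] is derived by palatalization before a front vowel (/g/ becomes palato-alveolar [dʒ] before a front vowel).

/mifag/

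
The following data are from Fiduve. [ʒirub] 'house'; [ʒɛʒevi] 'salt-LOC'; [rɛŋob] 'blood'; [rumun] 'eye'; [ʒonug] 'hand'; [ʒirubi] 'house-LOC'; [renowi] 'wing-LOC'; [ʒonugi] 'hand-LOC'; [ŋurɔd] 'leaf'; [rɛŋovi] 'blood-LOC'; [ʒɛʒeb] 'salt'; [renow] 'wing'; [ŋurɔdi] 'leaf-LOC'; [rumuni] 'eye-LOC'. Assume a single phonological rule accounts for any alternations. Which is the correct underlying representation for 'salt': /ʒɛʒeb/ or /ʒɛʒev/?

/ʒɛʒev/

'salt' shows [b] ~ [v] at the end of the stem ([ʒɛʒeb] vs [ʒɛʒevi]).
But 'house' keeps [b] in both environments ([ʒirub], [ʒirubi]), so there is no rule changing /b/ to [v] before the LOC suffix.
The alternation reflects word-final hardening: voiced fricatives become stops word-finally. /v/ is underlying.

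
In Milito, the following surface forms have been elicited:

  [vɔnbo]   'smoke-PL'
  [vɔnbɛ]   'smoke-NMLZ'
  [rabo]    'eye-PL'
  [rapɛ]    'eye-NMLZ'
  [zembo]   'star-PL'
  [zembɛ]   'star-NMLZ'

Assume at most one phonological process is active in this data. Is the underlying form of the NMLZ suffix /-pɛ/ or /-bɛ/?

The NMLZ suffix surfaces as [-bɛ] and [-pɛ], depending on the final segment of the stem.
The PL suffix, which begins with [b], is invariant after every stem; so [b] is not altered by any rule here.
So the underlying form is /-pɛ/, and voiceless stops become voiced after a nasal.

/-pɛ/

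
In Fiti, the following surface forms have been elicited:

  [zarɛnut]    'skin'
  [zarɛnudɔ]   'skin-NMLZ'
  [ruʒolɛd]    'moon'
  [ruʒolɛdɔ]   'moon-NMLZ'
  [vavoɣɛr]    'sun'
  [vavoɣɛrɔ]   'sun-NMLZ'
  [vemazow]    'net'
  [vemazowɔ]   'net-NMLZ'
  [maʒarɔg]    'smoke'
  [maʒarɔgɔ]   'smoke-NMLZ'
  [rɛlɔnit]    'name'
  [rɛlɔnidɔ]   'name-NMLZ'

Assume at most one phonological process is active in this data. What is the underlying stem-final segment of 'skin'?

/t/

In [zarɛnut] and [zarɛnudɔ] the final segment of 'skin' alternates: [t] ~ [d].
But 'moon' keeps [d] in both environments ([ruʒolɛd], [ruʒolɛdɔ]), so there is no rule changing /d/ to [t] in isolation.
Therefore /t/ is basic and [d] is derived by intervocalic voicing (voiceless stops become voiced between vowels).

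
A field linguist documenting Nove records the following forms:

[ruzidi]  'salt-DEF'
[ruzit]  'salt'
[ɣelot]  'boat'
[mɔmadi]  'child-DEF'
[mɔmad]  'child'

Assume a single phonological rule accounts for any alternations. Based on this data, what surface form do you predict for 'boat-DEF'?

'salt' shows [d] ~ [t] at the end of the stem ([ruzidi] vs [ruzit]).
The stem 'child' ([mɔmadi], [mɔmad]) shows [d] unchanged in both environments, so [d] cannot be basic with [t] derived in isolation.
The alternation reflects intervocalic voicing: voiceless stops become voiced between vowels. /t/ is underlying.
The one attested form of 'boat', [ɣelot], shows underlying /ɣelot/. Applying the same rule between vowels gives [ɣelodi].

[ɣelodi]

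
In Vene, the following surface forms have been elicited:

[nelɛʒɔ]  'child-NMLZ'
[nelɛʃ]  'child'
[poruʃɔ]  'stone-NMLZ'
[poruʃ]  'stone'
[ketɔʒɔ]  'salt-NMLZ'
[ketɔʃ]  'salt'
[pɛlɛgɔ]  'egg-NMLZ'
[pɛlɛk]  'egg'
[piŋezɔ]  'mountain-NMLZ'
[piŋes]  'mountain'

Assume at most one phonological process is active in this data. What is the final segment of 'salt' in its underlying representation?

/ʒ/

'salt' shows [ʒ] ~ [ʃ] at the end of the stem ([ketɔʒɔ] vs [ketɔʃ]).
But 'stone' keeps [ʃ] in both environments ([poruʃɔ], [poruʃ]), so there is no rule changing /ʃ/ to [ʒ] before the NMLZ suffix.
So /ʒ/ is underlying, and a rule of word-final obstruent devoicing — voiced obstruents become voiceless word-finally — gives [ʃ].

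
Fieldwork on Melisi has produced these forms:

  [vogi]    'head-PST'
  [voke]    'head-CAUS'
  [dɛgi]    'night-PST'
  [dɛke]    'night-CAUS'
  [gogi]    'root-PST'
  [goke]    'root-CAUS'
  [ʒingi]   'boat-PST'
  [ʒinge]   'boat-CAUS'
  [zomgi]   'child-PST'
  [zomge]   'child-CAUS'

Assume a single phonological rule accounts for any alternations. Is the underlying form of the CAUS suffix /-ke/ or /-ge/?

/-ke/

The CAUS morpheme has two allomorphs, [-ge] and [-ke].
The PST suffix, which begins with [g], is invariant after every stem; so [g] is not altered by any rule here.
So the underlying form is /-ke/, and voiceless stops become voiced after a nasal.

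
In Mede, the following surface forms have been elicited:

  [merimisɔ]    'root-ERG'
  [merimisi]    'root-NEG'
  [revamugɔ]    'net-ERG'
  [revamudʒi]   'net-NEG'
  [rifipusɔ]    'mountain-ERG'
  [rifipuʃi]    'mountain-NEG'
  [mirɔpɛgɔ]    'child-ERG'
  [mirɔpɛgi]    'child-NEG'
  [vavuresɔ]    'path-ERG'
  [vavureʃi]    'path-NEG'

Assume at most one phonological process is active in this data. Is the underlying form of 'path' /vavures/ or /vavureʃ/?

/vavureʃ/

The stem for 'path' ends in [s] in [vavuresɔ] but [ʃ] in [vavureʃi].
The stem 'root' ([merimisɔ], [merimisi]) shows [s] unchanged in both environments, so [s] cannot be basic with [ʃ] derived before the NEG suffix.
So /ʃ/ is underlying, and a rule of depalatalization — palato-alveolar /dʒ/ and /ʃ/ become [g] and [s] when no front vowel follows — gives [s].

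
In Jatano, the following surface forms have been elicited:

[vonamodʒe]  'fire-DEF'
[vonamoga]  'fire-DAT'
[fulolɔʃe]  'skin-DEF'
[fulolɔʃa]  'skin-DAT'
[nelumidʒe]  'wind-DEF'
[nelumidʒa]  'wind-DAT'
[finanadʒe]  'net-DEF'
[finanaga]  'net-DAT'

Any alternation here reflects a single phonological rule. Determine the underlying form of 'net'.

/finanag/

'net' shows [dʒ] ~ [g] at the end of the stem ([finanadʒe] vs [finanaga]).
If /dʒ/ were underlying and a rule turned it into [g] before the DAT suffix, 'wind' would also alternate; but it has [dʒ] in both [nelumidʒe] and [nelumidʒa].
The alternation reflects palatalization before a front vowel: /g/ becomes palato-alveolar [dʒ] before a front vowel. /g/ is underlying.
The underlying form of 'net' is therefore /finanag/.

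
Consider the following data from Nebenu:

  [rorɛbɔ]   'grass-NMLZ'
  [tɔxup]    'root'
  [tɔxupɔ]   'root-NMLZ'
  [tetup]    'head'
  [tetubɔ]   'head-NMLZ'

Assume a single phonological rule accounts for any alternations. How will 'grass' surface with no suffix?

The stem for 'head' ends in [p] in [tetup] but [b] in [tetubɔ].
The stem 'root' ([tɔxup], [tɔxupɔ]) shows [p] unchanged in both environments, so [p] cannot be basic with [b] derived before the NMLZ suffix.
The alternation reflects word-final obstruent devoicing: voiced obstruents become voiceless word-finally. /b/ is underlying.
From [rorɛbɔ] the stem 'grass' is /rorɛb/; word-finally this yields [rorɛp].

[rorɛp]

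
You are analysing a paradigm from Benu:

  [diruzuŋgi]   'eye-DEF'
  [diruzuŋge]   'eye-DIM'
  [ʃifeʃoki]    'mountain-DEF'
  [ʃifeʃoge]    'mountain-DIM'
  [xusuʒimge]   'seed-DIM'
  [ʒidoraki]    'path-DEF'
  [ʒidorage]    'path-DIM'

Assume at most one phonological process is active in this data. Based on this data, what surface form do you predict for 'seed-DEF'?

The DEF suffix surfaces as [-gi] and [-ki], depending on the final segment of the stem.
The DIM suffix, which begins with [g], is invariant after every stem; so [g] is not altered by any rule here.
The DEF suffix is therefore /-ki/ underlyingly, with post-nasal voicing: voiceless stops become voiced after a nasal.
After 'seed', which ends in a nasal, the suffix surfaces as [-gi], giving [xusuʒimgi].

[xusuʒimgi]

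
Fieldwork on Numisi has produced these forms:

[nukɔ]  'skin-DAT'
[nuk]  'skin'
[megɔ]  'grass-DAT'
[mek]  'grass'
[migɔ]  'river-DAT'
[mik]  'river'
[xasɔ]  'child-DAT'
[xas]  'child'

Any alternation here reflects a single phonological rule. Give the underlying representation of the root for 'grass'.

'grass' shows [g] ~ [k] at the end of the stem ([megɔ] vs [mek]).
The stem 'skin' ([nukɔ], [nuk]) shows [k] unchanged in both environments, so [k] cannot be basic with [g] derived before the DAT suffix.
The alternation reflects word-final obstruent devoicing: voiced obstruents become voiceless word-finally. /g/ is underlying.

/meg/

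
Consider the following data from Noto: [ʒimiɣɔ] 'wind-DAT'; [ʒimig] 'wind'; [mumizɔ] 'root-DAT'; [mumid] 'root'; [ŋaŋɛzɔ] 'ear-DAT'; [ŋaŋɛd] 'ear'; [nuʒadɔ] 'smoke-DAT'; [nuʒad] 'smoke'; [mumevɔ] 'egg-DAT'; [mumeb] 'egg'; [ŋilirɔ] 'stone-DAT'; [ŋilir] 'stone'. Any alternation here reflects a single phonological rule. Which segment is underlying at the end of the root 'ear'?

/z/

The root 'ear' surfaces as [ŋaŋɛzɔ] and [ŋaŋɛd], with a stem-final [z] ~ [d] alternation.
But 'smoke' keeps [d] in both environments ([nuʒadɔ], [nuʒad]), so there is no rule changing /d/ to [z] before the DAT suffix.
The underlying segment must be /z/; voiced fricatives become stops word-finally, yielding [d] there.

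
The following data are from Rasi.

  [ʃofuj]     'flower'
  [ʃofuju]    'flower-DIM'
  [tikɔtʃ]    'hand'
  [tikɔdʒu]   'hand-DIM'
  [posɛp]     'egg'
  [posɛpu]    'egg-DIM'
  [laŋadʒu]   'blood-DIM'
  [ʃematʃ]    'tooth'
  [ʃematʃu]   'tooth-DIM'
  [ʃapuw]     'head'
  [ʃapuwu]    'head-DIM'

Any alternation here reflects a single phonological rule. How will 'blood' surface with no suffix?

[laŋatʃ]

The stem for 'hand' ends in [tʃ] in [tikɔtʃ] but [dʒ] in [tikɔdʒu].
The stem 'tooth' ([ʃematʃ], [ʃematʃu]) shows [tʃ] unchanged in both environments, so [tʃ] cannot be basic with [dʒ] derived before the DIM suffix.
Therefore /dʒ/ is basic and [tʃ] is derived by word-final obstruent devoicing (voiced obstruents become voiceless word-finally).
The one attested form of 'blood', [laŋadʒu], shows underlying /laŋadʒ/. Applying the same rule word-finally gives [laŋatʃ].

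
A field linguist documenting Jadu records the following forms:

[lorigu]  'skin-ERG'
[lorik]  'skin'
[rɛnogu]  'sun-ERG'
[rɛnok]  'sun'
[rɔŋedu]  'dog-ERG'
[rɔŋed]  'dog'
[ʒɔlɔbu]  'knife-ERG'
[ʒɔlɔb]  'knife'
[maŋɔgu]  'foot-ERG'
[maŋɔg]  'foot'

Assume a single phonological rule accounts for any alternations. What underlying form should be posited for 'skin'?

The stem for 'skin' ends in [g] in [lorigu] but [k] in [lorik].
If /g/ were underlying and a rule turned it into [k] in isolation, 'foot' would also alternate; but it has [g] in both [maŋɔgu] and [maŋɔg].
The underlying segment must be /k/; voiceless stops become voiced between vowels, yielding [g] there.

/lorik/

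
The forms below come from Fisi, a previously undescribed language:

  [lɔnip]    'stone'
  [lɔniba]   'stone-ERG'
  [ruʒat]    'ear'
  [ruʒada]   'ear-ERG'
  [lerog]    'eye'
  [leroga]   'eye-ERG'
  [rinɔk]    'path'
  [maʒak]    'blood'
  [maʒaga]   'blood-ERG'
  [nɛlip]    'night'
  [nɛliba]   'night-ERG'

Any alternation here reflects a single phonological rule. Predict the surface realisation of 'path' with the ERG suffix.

[rinɔga]

'blood' shows [k] ~ [g] at the end of the stem ([maʒak] vs [maʒaga]).
Compare 'eye', with invariant [g] in [lerog] and [leroga]: an analysis with underlying /g/ and a rule producing [k] in isolation would wrongly predict alternation here too.
The alternation reflects intervocalic voicing: voiceless stops become voiced between vowels. /k/ is underlying.
From [rinɔk] the stem 'path' is /rinɔk/; between vowels this yields [rinɔga].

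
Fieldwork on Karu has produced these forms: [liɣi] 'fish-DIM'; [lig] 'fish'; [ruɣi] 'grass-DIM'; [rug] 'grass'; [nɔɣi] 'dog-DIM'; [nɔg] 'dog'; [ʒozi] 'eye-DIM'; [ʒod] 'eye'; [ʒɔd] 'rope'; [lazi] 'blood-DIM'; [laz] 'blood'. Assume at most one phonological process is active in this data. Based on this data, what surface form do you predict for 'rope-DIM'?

[ʒɔzi]

'eye' shows [z] ~ [d] at the end of the stem ([ʒozi] vs [ʒod]).
Compare 'blood', with invariant [z] in [lazi] and [laz]: an analysis with underlying /z/ and a rule producing [d] in isolation would wrongly predict alternation here too.
The underlying segment must be /d/; voiced stops become fricatives between vowels, yielding [z] there.
From [ʒɔd] the stem 'rope' is /ʒɔd/; between vowels this yields [ʒɔzi].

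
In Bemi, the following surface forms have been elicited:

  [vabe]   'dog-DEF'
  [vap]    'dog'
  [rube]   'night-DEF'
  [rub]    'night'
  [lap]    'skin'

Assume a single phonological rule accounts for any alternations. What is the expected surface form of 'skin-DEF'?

The stem for 'dog' ends in [b] in [vabe] but [p] in [vap].
The stem 'night' ([rube], [rub]) shows [b] unchanged in both environments, so [b] cannot be basic with [p] derived in isolation.
Therefore /p/ is basic and [b] is derived by intervocalic voicing (voiceless stops become voiced between vowels).
The one attested form of 'skin', [lap], shows underlying /lap/. Applying the same rule between vowels gives [labe].

[labe]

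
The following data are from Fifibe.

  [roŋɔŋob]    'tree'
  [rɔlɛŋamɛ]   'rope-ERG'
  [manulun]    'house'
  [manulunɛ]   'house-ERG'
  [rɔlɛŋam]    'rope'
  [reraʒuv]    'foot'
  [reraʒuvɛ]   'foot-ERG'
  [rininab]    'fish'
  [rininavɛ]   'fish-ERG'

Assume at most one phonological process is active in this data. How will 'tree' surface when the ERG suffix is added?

[roŋɔŋovɛ]

The root 'fish' surfaces as [rininab] and [rininavɛ], with a stem-final [b] ~ [v] alternation.
Compare 'foot', with invariant [v] in [reraʒuv] and [reraʒuvɛ]: an analysis with underlying /v/ and a rule producing [b] in isolation would wrongly predict alternation here too.
The underlying segment must be /b/; voiced stops become fricatives between vowels, yielding [v] there.
The one attested form of 'tree', [roŋɔŋob], shows underlying /roŋɔŋob/. Applying the same rule between vowels gives [roŋɔŋovɛ].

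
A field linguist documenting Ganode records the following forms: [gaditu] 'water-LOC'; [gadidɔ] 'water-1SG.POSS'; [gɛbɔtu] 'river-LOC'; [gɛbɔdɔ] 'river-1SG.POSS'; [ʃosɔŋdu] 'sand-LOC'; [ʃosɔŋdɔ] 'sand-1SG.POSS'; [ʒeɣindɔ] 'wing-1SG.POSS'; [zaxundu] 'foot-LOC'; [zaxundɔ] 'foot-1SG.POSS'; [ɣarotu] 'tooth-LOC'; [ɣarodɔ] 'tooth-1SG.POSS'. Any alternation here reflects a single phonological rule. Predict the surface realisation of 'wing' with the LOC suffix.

The LOC suffix surfaces as [-du] and [-tu], depending on the final segment of the stem.
By contrast the 1SG.POSS suffix keeps its initial [d] throughout — that segment must be underlying.
The LOC suffix is therefore /-tu/ underlyingly, with post-nasal voicing: voiceless stops become voiced after a nasal.
After 'wing', which ends in a nasal, the suffix surfaces as [-du], giving [ʒeɣindu].

[ʒeɣindu]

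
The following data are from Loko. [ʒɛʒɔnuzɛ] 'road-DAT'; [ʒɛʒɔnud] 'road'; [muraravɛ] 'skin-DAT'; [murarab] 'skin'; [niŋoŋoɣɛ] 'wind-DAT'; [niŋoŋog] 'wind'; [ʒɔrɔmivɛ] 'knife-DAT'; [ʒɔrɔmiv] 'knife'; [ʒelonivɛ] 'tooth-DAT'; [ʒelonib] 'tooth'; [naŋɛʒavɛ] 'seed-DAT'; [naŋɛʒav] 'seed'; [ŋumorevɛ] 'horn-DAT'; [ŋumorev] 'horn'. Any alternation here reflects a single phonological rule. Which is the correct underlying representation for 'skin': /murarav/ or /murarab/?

/murarab/

The stem for 'skin' ends in [v] in [muraravɛ] but [b] in [murarab].
If /v/ were underlying and a rule turned it into [b] in isolation, 'horn' would also alternate; but it has [v] in both [ŋumorevɛ] and [ŋumorev].
The underlying segment must be /b/; voiced stops become fricatives between vowels, yielding [v] there.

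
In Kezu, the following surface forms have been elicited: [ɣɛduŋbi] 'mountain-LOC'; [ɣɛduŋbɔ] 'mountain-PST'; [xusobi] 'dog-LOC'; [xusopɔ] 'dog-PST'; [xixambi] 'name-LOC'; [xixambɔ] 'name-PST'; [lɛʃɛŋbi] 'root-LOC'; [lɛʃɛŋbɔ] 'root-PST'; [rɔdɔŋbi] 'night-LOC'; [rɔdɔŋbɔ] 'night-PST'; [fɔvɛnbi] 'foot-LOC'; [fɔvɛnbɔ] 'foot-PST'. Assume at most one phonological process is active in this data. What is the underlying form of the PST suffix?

/-pɔ/

The PST morpheme has two allomorphs, [-bɔ] and [-pɔ].
The LOC suffix, which begins with [b], is invariant after every stem; so [b] is not altered by any rule here.
So the underlying form is /-pɔ/, and voiceless stops become voiced after a nasal.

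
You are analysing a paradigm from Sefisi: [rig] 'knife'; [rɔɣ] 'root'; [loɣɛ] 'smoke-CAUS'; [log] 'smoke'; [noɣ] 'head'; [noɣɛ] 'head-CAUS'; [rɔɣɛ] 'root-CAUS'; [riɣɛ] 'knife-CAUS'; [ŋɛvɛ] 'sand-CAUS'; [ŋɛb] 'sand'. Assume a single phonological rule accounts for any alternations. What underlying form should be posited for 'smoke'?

/log/

'smoke' shows [g] ~ [ɣ] at the end of the stem ([log] vs [loɣɛ]).
The stem 'root' ([rɔɣ], [rɔɣɛ]) shows [ɣ] unchanged in both environments, so [ɣ] cannot be basic with [g] derived in isolation.
The underlying segment must be /g/; voiced stops become fricatives between vowels, yielding [ɣ] there.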